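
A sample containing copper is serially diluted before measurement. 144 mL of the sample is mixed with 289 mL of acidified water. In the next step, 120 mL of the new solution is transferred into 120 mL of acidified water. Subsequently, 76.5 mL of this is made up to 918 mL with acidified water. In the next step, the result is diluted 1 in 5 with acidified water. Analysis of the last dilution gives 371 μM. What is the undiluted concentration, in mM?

134 mM

Overall dilution factor = 3.007 × 2 × 12 × 5 = 361.
Original = 371 μM × 361 = 1.34 × 10⁵ μM = 134 mM.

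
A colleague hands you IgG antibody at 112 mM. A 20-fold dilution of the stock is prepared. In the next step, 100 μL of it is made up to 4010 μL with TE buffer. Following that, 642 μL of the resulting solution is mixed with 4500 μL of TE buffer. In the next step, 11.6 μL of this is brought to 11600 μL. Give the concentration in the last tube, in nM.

Overall dilution factor = 20 × 40.10 × 8.009 × 1000 = 6.42 × 10⁶.
112 mM / 6.42 × 10⁶ = 1.74 × 10⁻⁵ mM = 17.4 nM.

17.4 nM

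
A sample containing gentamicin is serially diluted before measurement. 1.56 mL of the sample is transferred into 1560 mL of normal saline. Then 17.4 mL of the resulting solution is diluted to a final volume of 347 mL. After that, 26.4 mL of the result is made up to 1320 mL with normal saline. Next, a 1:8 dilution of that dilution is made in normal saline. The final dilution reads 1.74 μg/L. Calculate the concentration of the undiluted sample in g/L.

13.9 g/L

Overall dilution factor = 1001 × 19.94 × 50 × 8 = 7.98 × 10⁶.
Original = 1.74 μg/L × 7.98 × 10⁶ = 1.39 × 10⁷ μg/L = 13.9 g/L.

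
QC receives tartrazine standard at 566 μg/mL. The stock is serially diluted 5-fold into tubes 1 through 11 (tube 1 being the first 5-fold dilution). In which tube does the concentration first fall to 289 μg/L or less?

tube 5

Tube n has concentration 566 μg/mL / 5ⁿ.
Need 5ⁿ ≥ 566 μg/mL / 289 μg/L = 1958, so n ≥ 4.71.
First such tube: n = 5.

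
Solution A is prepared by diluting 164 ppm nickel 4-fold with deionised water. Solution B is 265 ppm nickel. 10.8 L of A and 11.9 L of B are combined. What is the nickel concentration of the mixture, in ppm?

158 ppm

C_A = 164 ppm / 4 = 41.0 ppm.
C_mix = (C_A·V_A + C_B·V_B)/(V_A + V_B) = (41.0×10.8 + 265×11.9) / 22.70 = 158 ppm.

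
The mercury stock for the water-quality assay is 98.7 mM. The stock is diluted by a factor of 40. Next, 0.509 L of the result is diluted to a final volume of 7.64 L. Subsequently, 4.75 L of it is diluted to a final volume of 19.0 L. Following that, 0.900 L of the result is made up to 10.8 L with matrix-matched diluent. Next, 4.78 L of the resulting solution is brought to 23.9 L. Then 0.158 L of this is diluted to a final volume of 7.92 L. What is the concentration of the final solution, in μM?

Overall dilution factor = 40 × 15.01 × 4 × 12 × 5 × 50.13 = 7.22 × 10⁶.
98.7 mM / 7.22 × 10⁶ = 1.37 × 10⁻⁵ mM = 0.0137 μM.

0.0137 μM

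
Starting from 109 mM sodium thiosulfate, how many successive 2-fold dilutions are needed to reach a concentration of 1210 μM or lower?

7

Need 2ⁿ ≥ 90.1, so n ≥ log(90.1)/log(2) = 6.49.
Minimum whole steps: n = 7.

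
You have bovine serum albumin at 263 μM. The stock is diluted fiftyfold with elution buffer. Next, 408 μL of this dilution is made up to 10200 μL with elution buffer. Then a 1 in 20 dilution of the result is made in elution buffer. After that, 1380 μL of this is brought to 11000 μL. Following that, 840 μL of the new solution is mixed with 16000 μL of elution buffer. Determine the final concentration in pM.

65.8 pM

Overall dilution factor = 50 × 25 × 20 × 7.971 × 20.05 = 3.99 × 10⁶.
263 μM / 3.99 × 10⁶ = 6.58 × 10⁻⁵ μM = 65.8 pM.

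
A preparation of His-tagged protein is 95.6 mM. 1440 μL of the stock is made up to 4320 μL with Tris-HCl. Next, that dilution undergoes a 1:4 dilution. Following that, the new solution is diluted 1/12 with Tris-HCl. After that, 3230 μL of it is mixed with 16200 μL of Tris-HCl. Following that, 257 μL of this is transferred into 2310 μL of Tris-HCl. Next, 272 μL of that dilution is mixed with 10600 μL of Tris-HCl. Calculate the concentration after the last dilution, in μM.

0.276 μM

Overall dilution factor = 3 × 4 × 12 × 6.015 × 9.988 × 39.97 = 3.46 × 10⁵.
95.6 mM / 3.46 × 10⁵ = 2.76 × 10⁻⁴ mM = 0.276 μM.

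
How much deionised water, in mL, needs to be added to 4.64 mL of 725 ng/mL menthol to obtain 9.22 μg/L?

360 mL

9.22 μg/L = 9.22 ng/mL.
V₂ = C₁V₁/C₂ = 725 × 4.64 / 9.22 = 365 mL.
Diluent to add = V₂ − V₁ = 365 − 4.64 = 360 mL.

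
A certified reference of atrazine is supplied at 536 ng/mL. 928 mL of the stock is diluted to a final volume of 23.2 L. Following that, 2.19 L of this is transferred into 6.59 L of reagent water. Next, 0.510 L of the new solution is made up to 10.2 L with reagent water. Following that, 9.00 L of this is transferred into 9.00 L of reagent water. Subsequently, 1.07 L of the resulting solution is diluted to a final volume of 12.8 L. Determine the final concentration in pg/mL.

11.2 pg/mL

Overall dilution factor = 25 × 4.009 × 20 × 2 × 11.96 = 4.80 × 10⁴.
536 ng/mL / 4.80 × 10⁴ = 0.0112 ng/mL = 11.2 pg/mL.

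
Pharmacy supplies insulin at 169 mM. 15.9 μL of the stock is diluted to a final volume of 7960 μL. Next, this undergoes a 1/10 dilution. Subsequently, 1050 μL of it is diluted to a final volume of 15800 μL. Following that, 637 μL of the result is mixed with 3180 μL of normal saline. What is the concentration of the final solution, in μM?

0.374 μM

Overall dilution factor = 500.6 × 10 × 15.05 × 5.992 = 4.51 × 10⁵.
169 mM / 4.51 × 10⁵ = 3.74 × 10⁻⁴ mM = 0.374 μM.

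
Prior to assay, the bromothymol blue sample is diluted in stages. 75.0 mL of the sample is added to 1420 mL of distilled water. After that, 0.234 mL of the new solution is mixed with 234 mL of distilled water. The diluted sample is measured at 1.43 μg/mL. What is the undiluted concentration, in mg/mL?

Overall dilution factor = 19.93 × 1001 = 2.00 × 10⁴.
Original = 1.43 μg/mL × 2.00 × 10⁴ = 2.85 × 10⁴ μg/mL = 28.5 mg/mL.

28.5 mg/mL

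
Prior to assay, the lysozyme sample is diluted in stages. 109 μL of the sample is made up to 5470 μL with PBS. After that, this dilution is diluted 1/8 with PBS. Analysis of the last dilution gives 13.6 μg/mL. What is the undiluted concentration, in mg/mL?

Overall dilution factor = 50.18 × 8 = 401.
Original = 13.6 μg/mL × 401 = 5460 μg/mL = 5.46 mg/mL.

5.46 mg/mL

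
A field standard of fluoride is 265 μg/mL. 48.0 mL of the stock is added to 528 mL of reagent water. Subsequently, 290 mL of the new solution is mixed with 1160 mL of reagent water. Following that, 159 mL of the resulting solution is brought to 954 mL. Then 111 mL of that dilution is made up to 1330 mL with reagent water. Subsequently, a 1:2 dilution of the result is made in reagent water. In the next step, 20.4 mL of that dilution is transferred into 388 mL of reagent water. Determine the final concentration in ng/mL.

Overall dilution factor = 12 × 5 × 6 × 11.98 × 2 × 20.02 = 1.73 × 10⁵.
265 μg/mL / 1.73 × 10⁵ = 1.53 × 10⁻³ μg/mL = 1.53 ng/mL.

1.53 ng/mL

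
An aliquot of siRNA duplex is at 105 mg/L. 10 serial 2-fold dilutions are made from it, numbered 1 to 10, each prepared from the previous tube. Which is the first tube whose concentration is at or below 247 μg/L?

tube 9

Tube n has concentration 105 mg/L / 2ⁿ.
Need 2ⁿ ≥ 105 mg/L / 247 μg/L = 425, so n ≥ 8.73.
First such tube: n = 9.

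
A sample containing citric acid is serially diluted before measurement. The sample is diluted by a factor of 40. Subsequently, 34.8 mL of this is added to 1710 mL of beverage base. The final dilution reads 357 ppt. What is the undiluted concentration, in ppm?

0.716 ppm

Overall dilution factor = 40 × 50.14 = 2006.
Original = 357 ppt × 2006 = 7.16 × 10⁵ ppt = 0.716 ppm.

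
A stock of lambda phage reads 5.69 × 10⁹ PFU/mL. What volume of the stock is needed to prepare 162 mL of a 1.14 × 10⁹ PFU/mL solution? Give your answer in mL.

V₁ = C₂V₂/C₁ = 1.14 × 10⁹ × 162 / 5.69 × 10⁹ = 32.5 mL.

32.5 mL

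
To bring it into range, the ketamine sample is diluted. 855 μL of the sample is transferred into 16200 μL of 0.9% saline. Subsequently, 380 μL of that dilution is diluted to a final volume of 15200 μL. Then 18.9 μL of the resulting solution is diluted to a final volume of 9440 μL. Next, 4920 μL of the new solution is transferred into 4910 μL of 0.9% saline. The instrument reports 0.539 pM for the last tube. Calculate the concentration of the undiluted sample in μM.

Overall dilution factor = 19.95 × 40 × 499.5 × 1.998 = 7.96 × 10⁵.
Original = 0.539 pM × 7.96 × 10⁵ = 4.29 × 10⁵ pM = 0.429 μM.

0.429 μM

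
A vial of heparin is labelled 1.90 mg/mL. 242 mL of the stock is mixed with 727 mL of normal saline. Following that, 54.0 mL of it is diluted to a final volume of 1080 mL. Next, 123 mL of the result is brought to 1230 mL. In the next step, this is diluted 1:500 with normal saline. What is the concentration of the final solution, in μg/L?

Overall dilution factor = 4.004 × 20 × 10 × 500 = 4.00 × 10⁵.
1.90 mg/mL / 4.00 × 10⁵ = 4.75 × 10⁻⁶ mg/mL = 4.75 μg/L.

4.75 μg/L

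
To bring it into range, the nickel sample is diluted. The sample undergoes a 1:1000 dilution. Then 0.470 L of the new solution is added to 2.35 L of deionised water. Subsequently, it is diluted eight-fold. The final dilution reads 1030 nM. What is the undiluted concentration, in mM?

49.4 mM

Overall dilution factor = 1000 × 6 × 8 = 4.80 × 10⁴.
Original = 1030 nM × 4.80 × 10⁴ = 4.94 × 10⁷ nM = 49.4 mM.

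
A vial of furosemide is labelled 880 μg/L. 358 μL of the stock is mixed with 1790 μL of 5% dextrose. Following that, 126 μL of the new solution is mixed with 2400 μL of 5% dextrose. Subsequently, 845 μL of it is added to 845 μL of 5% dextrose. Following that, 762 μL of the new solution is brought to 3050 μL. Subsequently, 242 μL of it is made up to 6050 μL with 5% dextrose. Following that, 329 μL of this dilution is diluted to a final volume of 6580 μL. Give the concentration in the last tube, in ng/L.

1.83 ng/L

Overall dilution factor = 6 × 20.05 × 2 × 4.003 × 25 × 20 = 4.81 × 10⁵.
880 μg/L / 4.81 × 10⁵ = 1.83 × 10⁻³ μg/L = 1.83 ng/L.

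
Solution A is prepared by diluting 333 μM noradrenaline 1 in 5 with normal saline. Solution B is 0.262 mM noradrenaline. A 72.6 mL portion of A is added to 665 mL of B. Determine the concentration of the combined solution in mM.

C_A = 333 μM / 5 = 66.6 μM.
C_B = 0.262 mM = 262 μM.
C_mix = (C_A·V_A + C_B·V_B)/(V_A + V_B) = (66.6×72.6 + 262×665) / 737.6 = 243 μM = 0.243 mM.

0.243 mM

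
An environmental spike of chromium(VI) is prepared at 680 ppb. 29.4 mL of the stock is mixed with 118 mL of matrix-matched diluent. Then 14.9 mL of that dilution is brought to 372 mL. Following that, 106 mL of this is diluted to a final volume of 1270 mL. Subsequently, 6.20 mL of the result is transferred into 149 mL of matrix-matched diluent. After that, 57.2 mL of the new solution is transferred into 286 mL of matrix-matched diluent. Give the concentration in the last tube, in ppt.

Overall dilution factor = 5.014 × 24.97 × 11.98 × 25.03 × 6 = 2.25 × 10⁵.
680 ppb / 2.25 × 10⁵ = 3.02 × 10⁻³ ppb = 3.02 ppt.

3.02 ppt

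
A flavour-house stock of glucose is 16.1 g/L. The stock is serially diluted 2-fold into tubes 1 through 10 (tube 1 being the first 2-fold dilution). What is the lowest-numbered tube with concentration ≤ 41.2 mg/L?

Tube n has concentration 16.1 g/L / 2ⁿ.
Need 2ⁿ ≥ 16.1 g/L / 41.2 mg/L = 391, so n ≥ 8.61.
First such tube: n = 9.

tube 9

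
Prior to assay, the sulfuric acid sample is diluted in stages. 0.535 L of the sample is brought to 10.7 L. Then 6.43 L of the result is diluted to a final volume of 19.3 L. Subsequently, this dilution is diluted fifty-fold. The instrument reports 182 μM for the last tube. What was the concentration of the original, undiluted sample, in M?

0.546 M

Overall dilution factor = 20 × 3.002 × 50 = 3002.
Original = 182 μM × 3002 = 5.46 × 10⁵ μM = 0.546 M.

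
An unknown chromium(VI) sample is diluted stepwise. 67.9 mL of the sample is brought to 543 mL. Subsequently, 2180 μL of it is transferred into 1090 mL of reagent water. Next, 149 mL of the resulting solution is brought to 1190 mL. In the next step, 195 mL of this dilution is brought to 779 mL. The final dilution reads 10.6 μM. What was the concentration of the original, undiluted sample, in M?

1.35 M

Overall dilution factor = 7.997 × 501 × 7.987 × 3.995 = 1.28 × 10⁵.
Original = 10.6 μM × 1.28 × 10⁵ = 1.35 × 10⁶ μM = 1.35 M.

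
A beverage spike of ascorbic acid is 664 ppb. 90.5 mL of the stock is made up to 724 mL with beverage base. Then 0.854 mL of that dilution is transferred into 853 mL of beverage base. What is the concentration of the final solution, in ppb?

0.0830 ppb

Overall dilution factor = 8 × 999.8 = 7999.
664 ppb / 7999 = 0.0830 ppb.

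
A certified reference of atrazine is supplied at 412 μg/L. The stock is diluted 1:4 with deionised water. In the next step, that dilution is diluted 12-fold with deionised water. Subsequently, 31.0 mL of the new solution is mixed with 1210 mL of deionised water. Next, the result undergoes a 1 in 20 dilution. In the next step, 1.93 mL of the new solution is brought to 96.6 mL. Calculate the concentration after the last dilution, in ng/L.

Overall dilution factor = 4 × 12 × 40.03 × 20 × 50.05 = 1.92 × 10⁶.
412 μg/L / 1.92 × 10⁶ = 2.14 × 10⁻⁴ μg/L = 0.214 ng/L.

0.214 ng/L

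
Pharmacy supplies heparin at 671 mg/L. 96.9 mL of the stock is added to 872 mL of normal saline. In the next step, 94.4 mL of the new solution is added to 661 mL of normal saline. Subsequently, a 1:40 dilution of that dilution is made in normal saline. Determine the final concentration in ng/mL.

210 ng/mL

Overall dilution factor = 9.999 × 8.002 × 40 = 3201.
671 mg/L / 3201 = 0.210 mg/L = 210 ng/mL.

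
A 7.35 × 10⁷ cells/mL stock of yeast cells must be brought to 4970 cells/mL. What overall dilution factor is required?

Factor = C₀/C_target = 7.35 × 10⁷ cells/mL / 4970 cells/mL = 1.48 × 10⁴.

1.48 × 10⁴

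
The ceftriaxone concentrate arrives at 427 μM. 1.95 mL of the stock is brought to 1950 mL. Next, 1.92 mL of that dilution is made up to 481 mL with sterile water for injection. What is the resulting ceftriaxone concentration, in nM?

Overall dilution factor = 1000 × 250.5 = 2.51 × 10⁵.
427 μM / 2.51 × 10⁵ = 1.70 × 10⁻³ μM = 1.70 nM.

1.70 nM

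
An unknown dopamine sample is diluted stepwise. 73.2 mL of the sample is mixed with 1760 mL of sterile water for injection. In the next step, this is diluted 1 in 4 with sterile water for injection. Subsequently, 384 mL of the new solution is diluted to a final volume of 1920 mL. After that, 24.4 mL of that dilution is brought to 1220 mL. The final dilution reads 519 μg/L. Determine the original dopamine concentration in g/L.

Overall dilution factor = 25.04 × 4 × 5 × 50 = 2.50 × 10⁴.
Original = 519 μg/L × 2.50 × 10⁴ = 1.30 × 10⁷ μg/L = 13.0 g/L.

13.0 g/L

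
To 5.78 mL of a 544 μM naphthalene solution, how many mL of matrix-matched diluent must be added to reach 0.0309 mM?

96.0 mL

0.0309 mM = 30.9 μM.
V₂ = C₁V₁/C₂ = 544 × 5.78 / 30.9 = 102 mL.
Diluent to add = V₂ − V₁ = 102 − 5.78 = 96.0 mL.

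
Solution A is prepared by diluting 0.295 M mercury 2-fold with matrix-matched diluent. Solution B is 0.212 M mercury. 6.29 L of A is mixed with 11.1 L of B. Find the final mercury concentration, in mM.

C_A = 0.295 M / 2 = 0.147 M.
C_mix = (C_A·V_A + C_B·V_B)/(V_A + V_B) = (0.147×6.29 + 0.212×11.1) / 17.39 = 0.189 M = 189 mM.

189 mM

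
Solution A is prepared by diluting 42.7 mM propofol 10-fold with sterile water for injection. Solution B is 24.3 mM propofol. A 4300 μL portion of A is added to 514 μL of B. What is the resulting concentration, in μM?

C_A = 42.7 mM / 10 = 4.27 mM.
C_mix = (C_A·V_A + C_B·V_B)/(V_A + V_B) = (4.27×4300 + 24.3×514) / 4814 = 6.41 mM = 6410 μM.

6410 μM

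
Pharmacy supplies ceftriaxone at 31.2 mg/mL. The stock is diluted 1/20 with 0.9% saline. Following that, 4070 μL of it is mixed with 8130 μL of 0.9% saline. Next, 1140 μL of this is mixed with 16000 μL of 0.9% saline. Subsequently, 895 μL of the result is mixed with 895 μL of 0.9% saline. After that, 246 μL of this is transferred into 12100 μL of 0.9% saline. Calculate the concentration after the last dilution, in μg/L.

345 μg/L

Overall dilution factor = 20 × 2.998 × 15.04 × 2 × 50.19 = 9.05 × 10⁴.
31.2 mg/mL / 9.05 × 10⁴ = 3.45 × 10⁻⁴ mg/mL = 345 μg/L.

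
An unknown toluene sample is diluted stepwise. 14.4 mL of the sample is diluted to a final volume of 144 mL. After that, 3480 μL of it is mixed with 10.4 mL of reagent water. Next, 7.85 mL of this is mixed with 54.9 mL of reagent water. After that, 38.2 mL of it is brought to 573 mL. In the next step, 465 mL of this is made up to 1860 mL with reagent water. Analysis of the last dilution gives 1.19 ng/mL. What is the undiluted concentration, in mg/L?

22.8 mg/L

Overall dilution factor = 10 × 3.989 × 7.994 × 15 × 4 = 1.91 × 10⁴.
Original = 1.19 ng/mL × 1.91 × 10⁴ = 2.28 × 10⁴ ng/mL = 22.8 mg/L.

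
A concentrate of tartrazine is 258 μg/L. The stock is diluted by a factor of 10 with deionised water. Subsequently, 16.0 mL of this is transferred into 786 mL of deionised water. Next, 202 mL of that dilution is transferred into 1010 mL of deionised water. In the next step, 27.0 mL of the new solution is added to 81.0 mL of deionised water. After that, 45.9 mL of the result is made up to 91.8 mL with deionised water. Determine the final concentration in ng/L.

10.7 ng/L

Overall dilution factor = 10 × 50.12 × 6 × 4 × 2 = 2.41 × 10⁴.
258 μg/L / 2.41 × 10⁴ = 0.0107 μg/L = 10.7 ng/L.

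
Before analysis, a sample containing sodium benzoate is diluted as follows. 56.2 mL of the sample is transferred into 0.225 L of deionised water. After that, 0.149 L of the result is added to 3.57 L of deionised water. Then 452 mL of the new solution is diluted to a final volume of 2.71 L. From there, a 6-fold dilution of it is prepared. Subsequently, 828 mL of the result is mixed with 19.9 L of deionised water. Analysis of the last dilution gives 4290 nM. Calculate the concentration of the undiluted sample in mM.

482 mM

Overall dilution factor = 5.004 × 24.96 × 5.996 × 6 × 25.03 = 1.12 × 10⁵.
Original = 4290 nM × 1.12 × 10⁵ = 4.82 × 10⁸ nM = 482 mM.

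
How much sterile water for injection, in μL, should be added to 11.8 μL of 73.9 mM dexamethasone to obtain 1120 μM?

767 μL

1120 μM = 1.12 mM.
V₂ = C₁V₁/C₂ = 73.9 × 11.8 / 1.12 = 779 μL.
Diluent to add = V₂ − V₁ = 779 − 11.8 = 767 μL.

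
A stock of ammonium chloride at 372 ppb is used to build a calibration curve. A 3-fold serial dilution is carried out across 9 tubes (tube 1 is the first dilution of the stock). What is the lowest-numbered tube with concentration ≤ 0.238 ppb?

tube 7

Tube n has concentration 372 ppb / 3ⁿ.
Need 3ⁿ ≥ 372 ppb / 0.238 ppb = 1563, so n ≥ 6.69.
First such tube: n = 7.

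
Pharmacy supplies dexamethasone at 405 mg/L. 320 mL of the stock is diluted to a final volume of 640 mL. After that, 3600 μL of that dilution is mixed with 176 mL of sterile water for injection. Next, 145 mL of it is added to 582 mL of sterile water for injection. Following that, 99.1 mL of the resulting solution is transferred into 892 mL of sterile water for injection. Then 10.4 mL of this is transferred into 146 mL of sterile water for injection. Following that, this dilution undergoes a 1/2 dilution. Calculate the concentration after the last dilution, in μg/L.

Overall dilution factor = 2 × 49.89 × 5.014 × 10.00 × 15.04 × 2 = 1.50 × 10⁵.
405 mg/L / 1.50 × 10⁵ = 2.69 × 10⁻³ mg/L = 2.69 μg/L.

2.69 μg/L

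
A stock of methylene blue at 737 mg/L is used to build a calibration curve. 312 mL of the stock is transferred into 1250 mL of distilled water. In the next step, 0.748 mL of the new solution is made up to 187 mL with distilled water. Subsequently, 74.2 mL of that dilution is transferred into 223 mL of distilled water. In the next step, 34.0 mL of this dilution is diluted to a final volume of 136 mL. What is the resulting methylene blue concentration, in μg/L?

36.8 μg/L

Overall dilution factor = 5.006 × 250 × 4.005 × 4 = 2.01 × 10⁴.
737 mg/L / 2.01 × 10⁴ = 0.0368 mg/L = 36.8 μg/L.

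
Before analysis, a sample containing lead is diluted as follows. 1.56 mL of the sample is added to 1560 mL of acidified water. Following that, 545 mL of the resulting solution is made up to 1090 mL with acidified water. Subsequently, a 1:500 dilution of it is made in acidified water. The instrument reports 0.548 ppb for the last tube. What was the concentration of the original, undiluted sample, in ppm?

Overall dilution factor = 1001 × 2 × 500 = 1.00 × 10⁶.
Original = 0.548 ppb × 1.00 × 10⁶ = 5.49 × 10⁵ ppb = 549 ppm.

549 ppm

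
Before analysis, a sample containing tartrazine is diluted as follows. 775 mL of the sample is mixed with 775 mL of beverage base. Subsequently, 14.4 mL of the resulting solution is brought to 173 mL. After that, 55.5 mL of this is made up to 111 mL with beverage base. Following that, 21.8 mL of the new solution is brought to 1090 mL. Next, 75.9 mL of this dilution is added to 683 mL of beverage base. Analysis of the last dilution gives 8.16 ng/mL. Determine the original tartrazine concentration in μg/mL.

Overall dilution factor = 2 × 12.01 × 2 × 50 × 9.999 = 2.40 × 10⁴.
Original = 8.16 ng/mL × 2.40 × 10⁴ = 1.96 × 10⁵ ng/mL = 196 μg/mL.

196 μg/mL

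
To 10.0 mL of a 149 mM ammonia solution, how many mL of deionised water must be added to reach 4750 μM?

4750 μM = 4.75 mM.
V₂ = C₁V₁/C₂ = 149 × 10.0 / 4.75 = 314 mL.
Diluent to add = V₂ − V₁ = 314 − 10.0 = 304 mL.

304 mL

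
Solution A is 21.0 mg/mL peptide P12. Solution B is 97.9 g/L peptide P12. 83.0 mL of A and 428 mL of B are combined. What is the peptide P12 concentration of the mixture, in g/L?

85.4 g/L

C_B = 97.9 g/L = 97.9 mg/mL.
C_mix = (C_A·V_A + C_B·V_B)/(V_A + V_B) = (21.0×83.0 + 97.9×428) / 511.0 = 85.4 mg/mL = 85.4 g/L.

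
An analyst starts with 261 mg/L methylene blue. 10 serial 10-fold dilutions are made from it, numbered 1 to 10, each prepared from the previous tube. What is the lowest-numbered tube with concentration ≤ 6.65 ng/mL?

Tube n has concentration 261 mg/L / 10ⁿ.
Need 10ⁿ ≥ 261 mg/L / 6.65 ng/mL = 3.92 × 10⁴, so n ≥ 4.59.
First such tube: n = 5.

tube 5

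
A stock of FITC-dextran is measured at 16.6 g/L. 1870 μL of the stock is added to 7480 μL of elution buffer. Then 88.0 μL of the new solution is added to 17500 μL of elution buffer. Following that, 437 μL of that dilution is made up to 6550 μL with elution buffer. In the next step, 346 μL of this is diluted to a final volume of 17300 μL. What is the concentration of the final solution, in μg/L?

Overall dilution factor = 5 × 199.9 × 14.99 × 50 = 7.49 × 10⁵.
16.6 g/L / 7.49 × 10⁵ = 2.22 × 10⁻⁵ g/L = 22.2 μg/L.

22.2 μg/L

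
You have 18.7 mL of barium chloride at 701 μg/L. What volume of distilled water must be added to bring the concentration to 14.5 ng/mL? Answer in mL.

14.5 ng/mL = 14.5 μg/L.
V₂ = C₁V₁/C₂ = 701 × 18.7 / 14.5 = 904 mL.
Diluent to add = V₂ − V₁ = 904 − 18.7 = 885 mL.

885 mL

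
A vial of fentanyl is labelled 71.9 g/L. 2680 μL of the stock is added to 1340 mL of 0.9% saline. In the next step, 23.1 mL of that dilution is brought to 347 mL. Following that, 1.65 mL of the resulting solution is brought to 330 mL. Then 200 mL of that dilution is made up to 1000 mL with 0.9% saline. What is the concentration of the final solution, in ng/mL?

Overall dilution factor = 501 × 15.02 × 200 × 5 = 7.53 × 10⁶.
71.9 g/L / 7.53 × 10⁶ = 9.55 × 10⁻⁶ g/L = 9.55 ng/mL.

9.55 ng/mL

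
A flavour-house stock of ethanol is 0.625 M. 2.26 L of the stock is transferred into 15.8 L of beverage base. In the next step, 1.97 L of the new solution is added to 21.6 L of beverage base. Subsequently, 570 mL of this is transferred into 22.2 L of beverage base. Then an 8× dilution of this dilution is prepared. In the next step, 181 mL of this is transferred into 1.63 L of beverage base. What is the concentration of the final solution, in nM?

2040 nM

Overall dilution factor = 7.991 × 11.96 × 39.95 × 8 × 10.01 = 3.06 × 10⁵.
0.625 M / 3.06 × 10⁵ = 2.04 × 10⁻⁶ M = 2040 nM.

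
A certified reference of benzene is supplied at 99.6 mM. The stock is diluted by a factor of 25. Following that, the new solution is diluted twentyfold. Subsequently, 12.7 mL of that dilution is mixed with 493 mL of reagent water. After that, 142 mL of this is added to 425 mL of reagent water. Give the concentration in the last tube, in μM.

Overall dilution factor = 25 × 20 × 39.82 × 3.993 = 7.95 × 10⁴.
99.6 mM / 7.95 × 10⁴ = 1.25 × 10⁻³ mM = 1.25 μM.

1.25 μM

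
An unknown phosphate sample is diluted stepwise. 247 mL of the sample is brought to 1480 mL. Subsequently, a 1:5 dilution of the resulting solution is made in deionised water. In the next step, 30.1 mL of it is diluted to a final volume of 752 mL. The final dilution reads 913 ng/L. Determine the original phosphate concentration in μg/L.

Overall dilution factor = 5.992 × 5 × 24.98 = 748.
Original = 913 ng/L × 748 = 6.83 × 10⁵ ng/L = 683 μg/L.

683 μg/L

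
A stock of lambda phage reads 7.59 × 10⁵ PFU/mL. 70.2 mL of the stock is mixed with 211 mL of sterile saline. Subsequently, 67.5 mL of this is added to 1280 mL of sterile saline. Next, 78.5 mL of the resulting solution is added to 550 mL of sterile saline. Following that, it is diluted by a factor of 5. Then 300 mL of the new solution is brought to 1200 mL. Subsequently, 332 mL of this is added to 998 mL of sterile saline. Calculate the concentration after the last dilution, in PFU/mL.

Overall dilution factor = 4.006 × 19.96 × 8.006 × 5 × 4 × 4.006 = 5.13 × 10⁴.
7.59 × 10⁵ PFU/mL / 5.13 × 10⁴ = 14.8 PFU/mL.

14.8 PFU/mL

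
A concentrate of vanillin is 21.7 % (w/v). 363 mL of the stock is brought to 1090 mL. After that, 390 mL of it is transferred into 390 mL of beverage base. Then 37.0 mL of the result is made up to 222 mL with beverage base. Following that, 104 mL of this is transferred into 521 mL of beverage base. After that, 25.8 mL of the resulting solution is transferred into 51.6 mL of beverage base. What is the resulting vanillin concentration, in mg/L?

Overall dilution factor = 3.003 × 2 × 6 × 6.010 × 3 = 650.
21.7 % (w/v) / 650 = 0.0334 % (w/v) = 334 mg/L.

334 mg/L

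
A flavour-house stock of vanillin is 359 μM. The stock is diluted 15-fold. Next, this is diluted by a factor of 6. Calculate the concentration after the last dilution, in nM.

3990 nM

Overall dilution factor = 15 × 6 = 90.0.
359 μM / 90.0 = 3.99 μM = 3990 nM.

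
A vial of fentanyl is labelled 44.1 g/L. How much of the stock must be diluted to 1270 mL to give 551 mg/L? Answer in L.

551 mg/L = 0.551 g/L.
V₁ = C₂V₂/C₁ = 0.551 × 1270 / 44.1 = 15.9 mL = 0.0159 L.

0.0159 L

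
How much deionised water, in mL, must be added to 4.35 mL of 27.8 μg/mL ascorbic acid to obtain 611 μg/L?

194 mL

611 μg/L = 0.611 μg/mL.
V₂ = C₁V₁/C₂ = 27.8 × 4.35 / 0.611 = 198 mL.
Diluent to add = V₂ − V₁ = 198 − 4.35 = 194 mL.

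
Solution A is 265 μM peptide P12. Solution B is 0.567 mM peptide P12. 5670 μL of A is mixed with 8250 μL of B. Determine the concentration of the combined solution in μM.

C_B = 0.567 mM = 567 μM.
C_mix = (C_A·V_A + C_B·V_B)/(V_A + V_B) = (265×5670 + 567×8250) / 13920 = 444 μM.

444 μM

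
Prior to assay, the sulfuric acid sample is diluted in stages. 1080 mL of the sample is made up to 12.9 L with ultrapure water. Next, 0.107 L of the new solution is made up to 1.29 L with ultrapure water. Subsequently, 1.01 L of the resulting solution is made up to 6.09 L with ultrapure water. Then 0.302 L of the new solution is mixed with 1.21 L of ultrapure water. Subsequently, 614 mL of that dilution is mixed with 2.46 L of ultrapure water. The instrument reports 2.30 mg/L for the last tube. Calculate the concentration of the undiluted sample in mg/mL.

50.1 mg/mL

Overall dilution factor = 11.94 × 12.06 × 6.030 × 5.007 × 5.007 = 2.18 × 10⁴.
Original = 2.30 mg/L × 2.18 × 10⁴ = 5.01 × 10⁴ mg/L = 50.1 mg/mL.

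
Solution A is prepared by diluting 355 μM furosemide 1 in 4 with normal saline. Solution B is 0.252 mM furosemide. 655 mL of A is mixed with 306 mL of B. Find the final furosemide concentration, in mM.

0.141 mM

C_A = 355 μM / 4 = 88.8 μM.
C_B = 0.252 mM = 252 μM.
C_mix = (C_A·V_A + C_B·V_B)/(V_A + V_B) = (88.8×655 + 252×306) / 961.0 = 141 μM = 0.141 mM.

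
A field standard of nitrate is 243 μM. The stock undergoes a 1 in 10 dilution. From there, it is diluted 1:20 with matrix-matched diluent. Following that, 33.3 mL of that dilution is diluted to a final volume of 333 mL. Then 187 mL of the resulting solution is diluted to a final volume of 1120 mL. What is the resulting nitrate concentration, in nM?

20.3 nM

Overall dilution factor = 10 × 20 × 10 × 5.989 = 1.20 × 10⁴.
243 μM / 1.20 × 10⁴ = 0.0203 μM = 20.3 nM.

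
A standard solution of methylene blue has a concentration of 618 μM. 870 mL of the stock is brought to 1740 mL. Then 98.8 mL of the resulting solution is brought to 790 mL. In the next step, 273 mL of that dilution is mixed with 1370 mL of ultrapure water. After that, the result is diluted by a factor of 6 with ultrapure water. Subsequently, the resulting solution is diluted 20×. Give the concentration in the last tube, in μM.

Overall dilution factor = 2 × 7.996 × 6.018 × 6 × 20 = 1.15 × 10⁴.
618 μM / 1.15 × 10⁴ = 0.0535 μM.

0.0535 μM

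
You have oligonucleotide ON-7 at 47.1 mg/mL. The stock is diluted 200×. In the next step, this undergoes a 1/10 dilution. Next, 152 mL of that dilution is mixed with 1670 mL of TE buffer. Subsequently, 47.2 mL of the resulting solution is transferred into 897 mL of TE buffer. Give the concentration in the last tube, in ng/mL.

Overall dilution factor = 200 × 10 × 11.99 × 20.00 = 4.80 × 10⁵.
47.1 mg/mL / 4.80 × 10⁵ = 9.82 × 10⁻⁵ mg/mL = 98.2 ng/mL.

98.2 ng/mL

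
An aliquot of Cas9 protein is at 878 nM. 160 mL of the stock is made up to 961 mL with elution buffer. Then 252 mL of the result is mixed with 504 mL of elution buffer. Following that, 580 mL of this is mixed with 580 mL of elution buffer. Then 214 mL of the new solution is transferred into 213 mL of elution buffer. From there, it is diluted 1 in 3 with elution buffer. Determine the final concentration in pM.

4070 pM

Overall dilution factor = 6.006 × 3 × 2 × 1.995 × 3 = 216.
878 nM / 216 = 4.07 nM = 4070 pM.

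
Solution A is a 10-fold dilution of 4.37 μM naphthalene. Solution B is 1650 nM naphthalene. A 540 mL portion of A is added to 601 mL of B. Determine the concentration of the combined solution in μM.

C_A = 4.37 μM / 10 = 0.437 μM.
C_B = 1650 nM = 1.65 μM.
C_mix = (C_A·V_A + C_B·V_B)/(V_A + V_B) = (0.437×540 + 1.65×601) / 1141 = 1.08 μM.

1.08 μM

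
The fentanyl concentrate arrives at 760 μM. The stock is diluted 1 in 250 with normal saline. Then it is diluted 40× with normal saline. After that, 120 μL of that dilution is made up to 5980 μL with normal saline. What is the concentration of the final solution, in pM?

1530 pM

Overall dilution factor = 250 × 40 × 49.83 = 4.98 × 10⁵.
760 μM / 4.98 × 10⁵ = 1.53 × 10⁻³ μM = 1530 pM.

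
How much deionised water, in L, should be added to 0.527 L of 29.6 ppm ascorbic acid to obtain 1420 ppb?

1420 ppb = 1.42 ppm.
V₂ = C₁V₁/C₂ = 29.6 × 0.527 / 1.42 = 11.0 L.
Diluent to add = V₂ − V₁ = 11.0 − 0.527 = 10.5 L.

10.5 L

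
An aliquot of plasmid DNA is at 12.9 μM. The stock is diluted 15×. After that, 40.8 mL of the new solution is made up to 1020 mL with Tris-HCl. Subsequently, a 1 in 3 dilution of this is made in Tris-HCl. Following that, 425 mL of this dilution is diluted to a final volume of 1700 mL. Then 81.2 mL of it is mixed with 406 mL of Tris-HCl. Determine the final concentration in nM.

0.478 nM

Overall dilution factor = 15 × 25 × 3 × 4 × 6 = 2.70 × 10⁴.
12.9 μM / 2.70 × 10⁴ = 4.78 × 10⁻⁴ μM = 0.478 nM.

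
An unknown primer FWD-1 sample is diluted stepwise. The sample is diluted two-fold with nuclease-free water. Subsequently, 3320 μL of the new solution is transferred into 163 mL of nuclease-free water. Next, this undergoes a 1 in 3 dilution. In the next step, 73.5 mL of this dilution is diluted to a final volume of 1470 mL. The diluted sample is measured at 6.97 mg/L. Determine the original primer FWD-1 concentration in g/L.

Overall dilution factor = 2 × 50.10 × 3 × 20 = 6012.
Original = 6.97 mg/L × 6012 = 4.19 × 10⁴ mg/L = 41.9 g/L.

41.9 g/L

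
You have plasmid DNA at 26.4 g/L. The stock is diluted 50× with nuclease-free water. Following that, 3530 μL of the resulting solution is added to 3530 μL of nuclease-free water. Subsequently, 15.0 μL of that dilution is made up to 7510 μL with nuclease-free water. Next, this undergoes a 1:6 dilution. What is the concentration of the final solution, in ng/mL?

87.9 ng/mL

Overall dilution factor = 50 × 2 × 500.7 × 6 = 3.00 × 10⁵.
26.4 g/L / 3.00 × 10⁵ = 8.79 × 10⁻⁵ g/L = 87.9 ng/mL.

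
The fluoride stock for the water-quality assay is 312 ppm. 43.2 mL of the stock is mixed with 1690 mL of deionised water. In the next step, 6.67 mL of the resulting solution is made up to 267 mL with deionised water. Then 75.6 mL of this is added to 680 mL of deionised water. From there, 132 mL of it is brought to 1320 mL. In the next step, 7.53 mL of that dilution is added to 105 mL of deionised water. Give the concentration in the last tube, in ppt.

130 ppt

Overall dilution factor = 40.12 × 40.03 × 9.995 × 10 × 14.94 = 2.40 × 10⁶.
312 ppm / 2.40 × 10⁶ = 1.30 × 10⁻⁴ ppm = 130 ppt.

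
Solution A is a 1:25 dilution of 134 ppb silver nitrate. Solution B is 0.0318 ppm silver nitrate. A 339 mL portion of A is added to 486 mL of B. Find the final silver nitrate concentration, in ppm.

0.0209 ppm

C_A = 134 ppb / 25 = 5.36 ppb.
C_B = 0.0318 ppm = 31.8 ppb.
C_mix = (C_A·V_A + C_B·V_B)/(V_A + V_B) = (5.36×339 + 31.8×486) / 825.0 = 20.9 ppb = 0.0209 ppm.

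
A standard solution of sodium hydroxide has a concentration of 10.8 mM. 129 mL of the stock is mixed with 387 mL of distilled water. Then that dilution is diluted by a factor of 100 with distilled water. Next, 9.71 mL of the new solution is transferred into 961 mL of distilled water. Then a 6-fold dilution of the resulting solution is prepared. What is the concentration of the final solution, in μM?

0.0450 μM

Overall dilution factor = 4 × 100 × 99.97 × 6 = 2.40 × 10⁵.
10.8 mM / 2.40 × 10⁵ = 4.50 × 10⁻⁵ mM = 0.0450 μM.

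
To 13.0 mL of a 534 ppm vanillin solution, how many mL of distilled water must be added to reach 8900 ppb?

8900 ppb = 8.90 ppm.
V₂ = C₁V₁/C₂ = 534 × 13.0 / 8.90 = 780 mL.
Diluent to add = V₂ − V₁ = 780 − 13.0 = 767 mL.

767 mL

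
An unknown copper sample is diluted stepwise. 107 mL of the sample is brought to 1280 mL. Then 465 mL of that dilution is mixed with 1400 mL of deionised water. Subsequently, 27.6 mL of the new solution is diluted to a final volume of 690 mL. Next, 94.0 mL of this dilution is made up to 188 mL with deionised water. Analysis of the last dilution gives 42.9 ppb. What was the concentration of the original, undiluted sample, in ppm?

Overall dilution factor = 11.96 × 4.011 × 25 × 2 = 2399.
Original = 42.9 ppb × 2399 = 1.03 × 10⁵ ppb = 103 ppm.

103 ppm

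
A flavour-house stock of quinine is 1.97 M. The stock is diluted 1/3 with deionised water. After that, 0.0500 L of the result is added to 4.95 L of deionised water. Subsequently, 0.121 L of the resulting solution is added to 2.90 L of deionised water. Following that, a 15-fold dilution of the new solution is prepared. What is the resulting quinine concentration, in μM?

17.5 μM

Overall dilution factor = 3 × 100 × 24.97 × 15 = 1.12 × 10⁵.
1.97 M / 1.12 × 10⁵ = 1.75 × 10⁻⁵ M = 17.5 μM.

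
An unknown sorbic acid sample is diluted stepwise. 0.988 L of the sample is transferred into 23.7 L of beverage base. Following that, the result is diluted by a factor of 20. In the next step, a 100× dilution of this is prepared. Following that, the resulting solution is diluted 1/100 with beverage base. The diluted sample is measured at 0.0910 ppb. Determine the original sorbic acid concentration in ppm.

455 ppm

Overall dilution factor = 24.99 × 20 × 100 × 100 = 5.00 × 10⁶.
Original = 0.0910 ppb × 5.00 × 10⁶ = 4.55 × 10⁵ ppb = 455 ppm.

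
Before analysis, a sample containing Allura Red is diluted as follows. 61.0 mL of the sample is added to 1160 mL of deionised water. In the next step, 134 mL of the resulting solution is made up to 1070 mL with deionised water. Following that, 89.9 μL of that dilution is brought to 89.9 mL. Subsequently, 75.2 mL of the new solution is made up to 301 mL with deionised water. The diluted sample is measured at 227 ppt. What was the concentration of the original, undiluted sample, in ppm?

145 ppm

Overall dilution factor = 20.02 × 7.985 × 1000 × 4.003 = 6.40 × 10⁵.
Original = 227 ppt × 6.40 × 10⁵ = 1.45 × 10⁸ ppt = 145 ppm.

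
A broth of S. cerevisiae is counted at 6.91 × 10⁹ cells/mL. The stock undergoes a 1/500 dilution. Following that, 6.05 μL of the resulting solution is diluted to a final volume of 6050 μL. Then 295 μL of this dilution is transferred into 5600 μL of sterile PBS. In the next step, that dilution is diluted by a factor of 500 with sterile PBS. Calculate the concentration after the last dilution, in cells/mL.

1.38 cells/mL

Overall dilution factor = 500 × 1000 × 19.98 × 500 = 5.00 × 10⁹.
6.91 × 10⁹ cells/mL / 5.00 × 10⁹ = 1.38 cells/mL.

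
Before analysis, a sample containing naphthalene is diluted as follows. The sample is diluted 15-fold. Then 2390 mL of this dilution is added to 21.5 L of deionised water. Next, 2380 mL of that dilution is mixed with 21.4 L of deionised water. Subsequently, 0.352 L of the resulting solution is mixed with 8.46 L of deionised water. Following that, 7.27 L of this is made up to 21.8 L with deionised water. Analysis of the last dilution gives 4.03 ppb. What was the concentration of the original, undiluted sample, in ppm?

453 ppm

Overall dilution factor = 15 × 9.996 × 9.992 × 25.03 × 2.999 = 1.12 × 10⁵.
Original = 4.03 ppb × 1.12 × 10⁵ = 4.53 × 10⁵ ppb = 453 ppm.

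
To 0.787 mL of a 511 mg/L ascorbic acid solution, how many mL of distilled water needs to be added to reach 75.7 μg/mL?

75.7 μg/mL = 75.7 mg/L.
V₂ = C₁V₁/C₂ = 511 × 0.787 / 75.7 = 5.31 mL.
Diluent to add = V₂ − V₁ = 5.31 − 0.787 = 4.53 mL.

4.53 mL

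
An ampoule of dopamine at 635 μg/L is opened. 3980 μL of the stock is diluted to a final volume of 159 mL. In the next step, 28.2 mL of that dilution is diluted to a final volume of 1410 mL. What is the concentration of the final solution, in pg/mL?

318 pg/mL

Overall dilution factor = 39.95 × 50 = 1997.
635 μg/L / 1997 = 0.318 μg/L = 318 pg/mL.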